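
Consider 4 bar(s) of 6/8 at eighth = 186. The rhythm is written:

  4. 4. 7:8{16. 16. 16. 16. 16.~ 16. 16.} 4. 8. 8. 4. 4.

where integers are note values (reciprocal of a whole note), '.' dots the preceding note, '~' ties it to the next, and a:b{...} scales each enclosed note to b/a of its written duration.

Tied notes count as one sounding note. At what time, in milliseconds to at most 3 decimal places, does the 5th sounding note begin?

1. 0.0ms @ 0 + 967.742ms (3)
2. 967.742ms @ 3 + 967.742ms (3)
3. 1935.484ms @ 6 + 276.498ms (6/7)
4. 2211.982ms @ 48/7 + 276.498ms (6/7)
5. 2488.479ms @ 54/7 + 276.498ms (6/7)
6. 2764.977ms @ 60/7 + 276.498ms (6/7)
7. 3041.475ms @ 66/7 + 552.995ms (12/7)
8. 3594.47ms @ 78/7 + 276.498ms (6/7)
9. 3870.968ms @ 12 + 967.742ms (3)
10. 4838.71ms @ 15 + 483.871ms (3/2)
11. 5322.581ms @ 33/2 + 483.871ms (3/2)
12. 5806.452ms @ 18 + 967.742ms (3)
13. 6774.194ms @ 21 + 967.742ms (3)

note 5 onset = 54/7b = 2488.479ms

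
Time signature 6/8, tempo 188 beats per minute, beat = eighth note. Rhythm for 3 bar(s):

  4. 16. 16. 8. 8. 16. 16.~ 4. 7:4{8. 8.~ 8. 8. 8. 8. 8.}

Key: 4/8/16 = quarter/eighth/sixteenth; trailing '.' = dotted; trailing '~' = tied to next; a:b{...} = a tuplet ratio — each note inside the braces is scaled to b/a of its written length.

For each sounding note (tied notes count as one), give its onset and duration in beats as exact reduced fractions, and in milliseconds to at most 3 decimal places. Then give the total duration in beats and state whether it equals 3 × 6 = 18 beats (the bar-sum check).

1) 0.0ms=0b +957.447ms=3b
2) 957.447ms=3b +239.362ms=3/4b
3) 1196.809ms=15/4b +239.362ms=3/4b
4) 1436.17ms=9/2b +478.723ms=3/2b
5) 1914.894ms=6b +478.723ms=3/2b
6) 2393.617ms=15/2b +239.362ms=3/4b
7) 2632.979ms=33/4b +1196.809ms=15/4b
8) 3829.787ms=12b +273.556ms=6/7b
9) 4103.343ms=90/7b +547.112ms=12/7b
10) 4650.456ms=102/7b +273.556ms=6/7b
11) 4924.012ms=108/7b +273.556ms=6/7b
12) 5197.568ms=114/7b +273.556ms=6/7b
13) 5471.125ms=120/7b +273.556ms=6/7b
Σ=18b of 18 (188bpm 6/8) — PASS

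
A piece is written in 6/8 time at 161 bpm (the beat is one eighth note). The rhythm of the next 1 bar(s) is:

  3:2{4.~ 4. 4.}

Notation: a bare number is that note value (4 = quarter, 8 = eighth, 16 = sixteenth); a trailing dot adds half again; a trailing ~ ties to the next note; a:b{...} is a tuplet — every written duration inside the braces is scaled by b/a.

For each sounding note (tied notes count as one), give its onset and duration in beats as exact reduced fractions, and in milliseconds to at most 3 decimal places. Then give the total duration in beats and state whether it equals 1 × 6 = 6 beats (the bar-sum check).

1) 0.0ms=0b +1490.683ms=4b
2) 1490.683ms=4b +745.342ms=2b
Σ=6b of 6 (161bpm 6/8) — PASS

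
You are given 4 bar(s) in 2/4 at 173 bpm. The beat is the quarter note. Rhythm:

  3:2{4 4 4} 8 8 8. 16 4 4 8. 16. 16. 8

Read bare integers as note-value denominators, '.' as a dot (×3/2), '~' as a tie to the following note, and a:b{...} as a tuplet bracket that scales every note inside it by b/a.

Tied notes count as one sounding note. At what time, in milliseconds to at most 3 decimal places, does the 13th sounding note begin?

note 13 onset = 15/2b = 2601.156ms

1. 0.0ms @ 0 + 231.214ms (2/3)
2. 231.214ms @ 2/3 + 231.214ms (2/3)
3. 462.428ms @ 4/3 + 231.214ms (2/3)
4. 693.642ms @ 2 + 173.41ms (1/2)
5. 867.052ms @ 5/2 + 173.41ms (1/2)
6. 1040.462ms @ 3 + 260.116ms (3/4)
7. 1300.578ms @ 15/4 + 86.705ms (1/4)
8. 1387.283ms @ 4 + 346.821ms (1)
9. 1734.104ms @ 5 + 346.821ms (1)
10. 2080.925ms @ 6 + 260.116ms (3/4)
11. 2341.04ms @ 27/4 + 130.058ms (3/8)
12. 2471.098ms @ 57/8 + 130.058ms (3/8)
13. 2601.156ms @ 15/2 + 173.41ms (1/2)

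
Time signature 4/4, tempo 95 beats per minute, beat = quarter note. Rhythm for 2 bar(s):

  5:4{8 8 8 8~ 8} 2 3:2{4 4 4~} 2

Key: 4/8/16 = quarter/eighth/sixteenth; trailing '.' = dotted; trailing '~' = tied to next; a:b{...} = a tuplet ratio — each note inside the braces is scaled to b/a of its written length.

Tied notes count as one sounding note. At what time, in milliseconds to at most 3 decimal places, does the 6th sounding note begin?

note 6 onset = 4b = 2526.316ms

1. 0.0ms @ 0 + 252.632ms (2/5)
2. 252.632ms @ 2/5 + 252.632ms (2/5)
3. 505.263ms @ 4/5 + 252.632ms (2/5)
4. 757.895ms @ 6/5 + 505.263ms (4/5)
5. 1263.158ms @ 2 + 1263.158ms (2)
6. 2526.316ms @ 4 + 421.053ms (2/3)
7. 2947.368ms @ 14/3 + 421.053ms (2/3)
8. 3368.421ms @ 16/3 + 1684.211ms (8/3)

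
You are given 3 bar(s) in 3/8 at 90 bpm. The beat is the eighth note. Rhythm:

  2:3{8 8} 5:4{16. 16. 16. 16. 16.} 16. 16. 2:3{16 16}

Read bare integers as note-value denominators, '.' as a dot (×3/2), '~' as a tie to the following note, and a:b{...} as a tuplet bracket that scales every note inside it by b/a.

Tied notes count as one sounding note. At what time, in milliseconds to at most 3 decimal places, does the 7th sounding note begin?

note 7 onset = 27/5b = 3600.0ms

1. 0.0ms @ 0 + 1000.0ms (3/2)
2. 1000.0ms @ 3/2 + 1000.0ms (3/2)
3. 2000.0ms @ 3 + 400.0ms (3/5)
4. 2400.0ms @ 18/5 + 400.0ms (3/5)
5. 2800.0ms @ 21/5 + 400.0ms (3/5)
6. 3200.0ms @ 24/5 + 400.0ms (3/5)
7. 3600.0ms @ 27/5 + 400.0ms (3/5)
8. 4000.0ms @ 6 + 500.0ms (3/4)
9. 4500.0ms @ 27/4 + 500.0ms (3/4)
10. 5000.0ms @ 15/2 + 500.0ms (3/4)
11. 5500.0ms @ 33/4 + 500.0ms (3/4)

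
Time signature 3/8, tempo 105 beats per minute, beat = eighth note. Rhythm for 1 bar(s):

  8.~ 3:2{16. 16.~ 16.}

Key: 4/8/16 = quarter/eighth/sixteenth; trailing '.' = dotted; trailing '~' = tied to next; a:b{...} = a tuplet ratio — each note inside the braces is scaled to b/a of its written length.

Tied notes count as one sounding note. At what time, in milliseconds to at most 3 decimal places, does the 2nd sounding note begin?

note 2 onset = 2b = 1142.857ms

1. 0.0ms @ 0 + 1142.857ms (2)
2. 1142.857ms @ 2 + 571.429ms (1)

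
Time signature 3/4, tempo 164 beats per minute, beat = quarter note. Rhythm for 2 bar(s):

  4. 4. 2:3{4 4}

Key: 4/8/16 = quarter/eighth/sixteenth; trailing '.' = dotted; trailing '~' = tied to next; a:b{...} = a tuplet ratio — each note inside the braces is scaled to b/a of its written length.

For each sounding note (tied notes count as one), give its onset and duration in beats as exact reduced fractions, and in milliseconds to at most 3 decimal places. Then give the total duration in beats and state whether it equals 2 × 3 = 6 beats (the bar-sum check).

1) 0.0ms=0b +548.78ms=3/2b
2) 548.78ms=3/2b +548.78ms=3/2b
3) 1097.561ms=3b +548.78ms=3/2b
4) 1646.341ms=9/2b +548.78ms=3/2b
Σ=6b of 6 (164bpm 3/4) — PASS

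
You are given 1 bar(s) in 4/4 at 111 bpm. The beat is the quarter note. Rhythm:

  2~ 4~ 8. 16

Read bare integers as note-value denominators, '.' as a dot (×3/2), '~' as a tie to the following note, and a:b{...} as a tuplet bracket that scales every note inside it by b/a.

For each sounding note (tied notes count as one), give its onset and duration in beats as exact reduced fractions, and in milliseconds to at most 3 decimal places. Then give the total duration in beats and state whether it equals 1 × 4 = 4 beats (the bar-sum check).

1) 0.0ms=0b +2027.027ms=15/4b
2) 2027.027ms=15/4b +135.135ms=1/4b
Σ=4b of 4 (111bpm 4/4) — PASS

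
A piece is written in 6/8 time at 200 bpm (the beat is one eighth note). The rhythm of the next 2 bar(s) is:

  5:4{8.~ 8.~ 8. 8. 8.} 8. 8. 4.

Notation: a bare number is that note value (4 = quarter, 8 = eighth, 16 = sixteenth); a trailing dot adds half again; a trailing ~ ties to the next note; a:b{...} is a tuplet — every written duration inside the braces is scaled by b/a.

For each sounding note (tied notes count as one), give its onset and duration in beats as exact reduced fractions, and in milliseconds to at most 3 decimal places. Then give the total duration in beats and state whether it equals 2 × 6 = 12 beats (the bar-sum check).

1) 0.0ms=0b +1080.0ms=18/5b
2) 1080.0ms=18/5b +360.0ms=6/5b
3) 1440.0ms=24/5b +360.0ms=6/5b
4) 1800.0ms=6b +450.0ms=3/2b
5) 2250.0ms=15/2b +450.0ms=3/2b
6) 2700.0ms=9b +900.0ms=3b
Σ=12b of 12 (200bpm 6/8) — PASS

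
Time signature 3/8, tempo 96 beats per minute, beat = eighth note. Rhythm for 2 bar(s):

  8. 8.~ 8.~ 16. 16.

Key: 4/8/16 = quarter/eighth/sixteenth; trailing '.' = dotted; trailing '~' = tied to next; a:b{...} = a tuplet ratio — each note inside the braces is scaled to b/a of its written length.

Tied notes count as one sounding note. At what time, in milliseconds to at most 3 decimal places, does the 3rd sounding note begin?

1. 0.0ms @ 0 + 937.5ms (3/2)
2. 937.5ms @ 3/2 + 2343.75ms (15/4)
3. 3281.25ms @ 21/4 + 468.75ms (3/4)

note 3 onset = 21/4b = 3281.25ms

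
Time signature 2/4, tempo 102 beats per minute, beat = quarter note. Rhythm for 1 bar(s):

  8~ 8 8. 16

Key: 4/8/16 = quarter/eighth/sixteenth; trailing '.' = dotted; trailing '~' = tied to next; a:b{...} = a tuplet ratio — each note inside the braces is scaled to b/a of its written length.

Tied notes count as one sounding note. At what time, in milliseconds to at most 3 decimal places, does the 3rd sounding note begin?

1. 0.0ms @ 0 + 588.235ms (1)
2. 588.235ms @ 1 + 441.176ms (3/4)
3. 1029.412ms @ 7/4 + 147.059ms (1/4)

note 3 onset = 7/4b = 1029.412ms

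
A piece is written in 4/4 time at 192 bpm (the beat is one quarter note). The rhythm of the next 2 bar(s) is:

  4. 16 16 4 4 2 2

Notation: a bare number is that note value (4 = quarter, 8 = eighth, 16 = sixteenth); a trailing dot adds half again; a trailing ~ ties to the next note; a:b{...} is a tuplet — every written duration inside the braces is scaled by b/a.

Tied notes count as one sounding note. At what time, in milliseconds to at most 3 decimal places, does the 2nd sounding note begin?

note 2 onset = 3/2b = 468.75ms

1. 0.0ms @ 0 + 468.75ms (3/2)
2. 468.75ms @ 3/2 + 78.125ms (1/4)
3. 546.875ms @ 7/4 + 78.125ms (1/4)
4. 625.0ms @ 2 + 312.5ms (1)
5. 937.5ms @ 3 + 312.5ms (1)
6. 1250.0ms @ 4 + 625.0ms (2)
7. 1875.0ms @ 6 + 625.0ms (2)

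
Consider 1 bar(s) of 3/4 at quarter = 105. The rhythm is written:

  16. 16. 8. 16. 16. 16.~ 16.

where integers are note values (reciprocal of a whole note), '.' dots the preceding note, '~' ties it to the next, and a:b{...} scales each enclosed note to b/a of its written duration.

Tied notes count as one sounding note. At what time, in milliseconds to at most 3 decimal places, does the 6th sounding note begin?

note 6 onset = 9/4b = 1285.714ms

1. 0.0ms @ 0 + 214.286ms (3/8)
2. 214.286ms @ 3/8 + 214.286ms (3/8)
3. 428.571ms @ 3/4 + 428.571ms (3/4)
4. 857.143ms @ 3/2 + 214.286ms (3/8)
5. 1071.429ms @ 15/8 + 214.286ms (3/8)
6. 1285.714ms @ 9/4 + 428.571ms (3/4)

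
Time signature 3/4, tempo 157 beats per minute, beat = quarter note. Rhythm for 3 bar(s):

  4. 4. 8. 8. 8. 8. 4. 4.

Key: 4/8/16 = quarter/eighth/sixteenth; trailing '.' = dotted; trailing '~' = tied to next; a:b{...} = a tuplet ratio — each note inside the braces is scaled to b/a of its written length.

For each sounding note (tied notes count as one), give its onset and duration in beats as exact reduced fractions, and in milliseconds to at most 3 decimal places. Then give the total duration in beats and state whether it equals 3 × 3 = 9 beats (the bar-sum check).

1) 0.0ms=0b +573.248ms=3/2b
2) 573.248ms=3/2b +573.248ms=3/2b
3) 1146.497ms=3b +286.624ms=3/4b
4) 1433.121ms=15/4b +286.624ms=3/4b
5) 1719.745ms=9/2b +286.624ms=3/4b
6) 2006.369ms=21/4b +286.624ms=3/4b
7) 2292.994ms=6b +573.248ms=3/2b
8) 2866.242ms=15/2b +573.248ms=3/2b
Σ=9b of 9 (157bpm 3/4) — PASS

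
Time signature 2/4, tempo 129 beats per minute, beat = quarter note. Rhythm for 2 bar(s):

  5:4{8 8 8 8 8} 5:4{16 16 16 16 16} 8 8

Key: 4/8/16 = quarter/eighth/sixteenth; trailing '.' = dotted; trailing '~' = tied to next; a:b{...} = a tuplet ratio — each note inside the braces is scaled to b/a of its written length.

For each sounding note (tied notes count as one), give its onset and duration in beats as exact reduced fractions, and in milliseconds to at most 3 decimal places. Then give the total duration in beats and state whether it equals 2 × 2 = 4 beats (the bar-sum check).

1) 0.0ms=0b +186.047ms=2/5b
2) 186.047ms=2/5b +186.047ms=2/5b
3) 372.093ms=4/5b +186.047ms=2/5b
4) 558.14ms=6/5b +186.047ms=2/5b
5) 744.186ms=8/5b +186.047ms=2/5b
6) 930.233ms=2b +93.023ms=1/5b
7) 1023.256ms=11/5b +93.023ms=1/5b
8) 1116.279ms=12/5b +93.023ms=1/5b
9) 1209.302ms=13/5b +93.023ms=1/5b
10) 1302.326ms=14/5b +93.023ms=1/5b
11) 1395.349ms=3b +232.558ms=1/2b
12) 1627.907ms=7/2b +232.558ms=1/2b
Σ=4b of 4 (129bpm 2/4) — PASS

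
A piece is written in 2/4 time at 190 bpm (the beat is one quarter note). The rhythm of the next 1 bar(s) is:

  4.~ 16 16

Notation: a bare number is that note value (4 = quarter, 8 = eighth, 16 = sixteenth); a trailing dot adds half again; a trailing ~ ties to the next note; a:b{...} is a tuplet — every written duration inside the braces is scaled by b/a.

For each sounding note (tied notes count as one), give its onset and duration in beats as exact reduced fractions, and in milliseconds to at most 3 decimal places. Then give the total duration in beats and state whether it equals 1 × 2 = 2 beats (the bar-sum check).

1) 0.0ms=0b +552.632ms=7/4b
2) 552.632ms=7/4b +78.947ms=1/4b
Σ=2b of 2 (190bpm 2/4) — PASS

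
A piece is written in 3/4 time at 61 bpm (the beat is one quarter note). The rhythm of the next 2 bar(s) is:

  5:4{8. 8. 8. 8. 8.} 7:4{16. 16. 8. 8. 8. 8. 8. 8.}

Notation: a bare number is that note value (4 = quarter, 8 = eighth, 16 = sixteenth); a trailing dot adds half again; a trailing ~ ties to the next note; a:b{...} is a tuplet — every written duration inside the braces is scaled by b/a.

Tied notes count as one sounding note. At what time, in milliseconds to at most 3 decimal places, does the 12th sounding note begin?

note 12 onset = 36/7b = 5058.548ms

1. 0.0ms @ 0 + 590.164ms (3/5)
2. 590.164ms @ 3/5 + 590.164ms (3/5)
3. 1180.328ms @ 6/5 + 590.164ms (3/5)
4. 1770.492ms @ 9/5 + 590.164ms (3/5)
5. 2360.656ms @ 12/5 + 590.164ms (3/5)
6. 2950.82ms @ 3 + 210.773ms (3/14)
7. 3161.593ms @ 45/14 + 210.773ms (3/14)
8. 3372.365ms @ 24/7 + 421.546ms (3/7)
9. 3793.911ms @ 27/7 + 421.546ms (3/7)
10. 4215.457ms @ 30/7 + 421.546ms (3/7)
11. 4637.002ms @ 33/7 + 421.546ms (3/7)
12. 5058.548ms @ 36/7 + 421.546ms (3/7)
13. 5480.094ms @ 39/7 + 421.546ms (3/7)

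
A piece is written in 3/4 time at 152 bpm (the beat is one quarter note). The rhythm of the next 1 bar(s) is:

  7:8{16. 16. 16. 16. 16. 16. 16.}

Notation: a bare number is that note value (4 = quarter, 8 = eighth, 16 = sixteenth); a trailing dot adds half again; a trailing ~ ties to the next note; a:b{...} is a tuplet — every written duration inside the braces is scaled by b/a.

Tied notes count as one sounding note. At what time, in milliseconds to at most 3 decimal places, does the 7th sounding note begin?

1. 0.0ms @ 0 + 169.173ms (3/7)
2. 169.173ms @ 3/7 + 169.173ms (3/7)
3. 338.346ms @ 6/7 + 169.173ms (3/7)
4. 507.519ms @ 9/7 + 169.173ms (3/7)
5. 676.692ms @ 12/7 + 169.173ms (3/7)
6. 845.865ms @ 15/7 + 169.173ms (3/7)
7. 1015.038ms @ 18/7 + 169.173ms (3/7)

note 7 onset = 18/7b = 1015.038ms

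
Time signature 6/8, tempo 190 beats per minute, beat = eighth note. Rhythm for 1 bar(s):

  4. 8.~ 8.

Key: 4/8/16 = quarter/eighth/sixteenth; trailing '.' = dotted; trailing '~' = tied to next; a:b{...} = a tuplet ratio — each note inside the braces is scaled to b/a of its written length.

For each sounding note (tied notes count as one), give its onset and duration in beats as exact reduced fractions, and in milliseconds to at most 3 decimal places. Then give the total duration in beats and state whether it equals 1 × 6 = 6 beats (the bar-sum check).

1) 0.0ms=0b +947.368ms=3b
2) 947.368ms=3b +947.368ms=3b
Σ=6b of 6 (190bpm 6/8) — PASS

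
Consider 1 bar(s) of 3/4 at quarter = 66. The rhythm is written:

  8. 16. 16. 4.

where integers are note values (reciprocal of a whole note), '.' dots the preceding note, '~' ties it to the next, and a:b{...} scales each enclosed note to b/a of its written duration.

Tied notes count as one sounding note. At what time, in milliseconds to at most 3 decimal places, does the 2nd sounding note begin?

note 2 onset = 3/4b = 681.818ms

1. 0.0ms @ 0 + 681.818ms (3/4)
2. 681.818ms @ 3/4 + 340.909ms (3/8)
3. 1022.727ms @ 9/8 + 340.909ms (3/8)
4. 1363.636ms @ 3/2 + 1363.636ms (3/2)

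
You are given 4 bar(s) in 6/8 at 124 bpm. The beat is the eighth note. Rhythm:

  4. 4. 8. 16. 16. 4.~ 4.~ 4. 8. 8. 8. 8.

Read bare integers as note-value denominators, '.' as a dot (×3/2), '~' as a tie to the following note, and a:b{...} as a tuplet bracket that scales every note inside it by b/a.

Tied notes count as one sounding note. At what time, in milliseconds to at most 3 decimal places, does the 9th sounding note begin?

1. 0.0ms @ 0 + 1451.613ms (3)
2. 1451.613ms @ 3 + 1451.613ms (3)
3. 2903.226ms @ 6 + 725.806ms (3/2)
4. 3629.032ms @ 15/2 + 362.903ms (3/4)
5. 3991.935ms @ 33/4 + 362.903ms (3/4)
6. 4354.839ms @ 9 + 4354.839ms (9)
7. 8709.677ms @ 18 + 725.806ms (3/2)
8. 9435.484ms @ 39/2 + 725.806ms (3/2)
9. 10161.29ms @ 21 + 725.806ms (3/2)
10. 10887.097ms @ 45/2 + 725.806ms (3/2)

note 9 onset = 21b = 10161.29ms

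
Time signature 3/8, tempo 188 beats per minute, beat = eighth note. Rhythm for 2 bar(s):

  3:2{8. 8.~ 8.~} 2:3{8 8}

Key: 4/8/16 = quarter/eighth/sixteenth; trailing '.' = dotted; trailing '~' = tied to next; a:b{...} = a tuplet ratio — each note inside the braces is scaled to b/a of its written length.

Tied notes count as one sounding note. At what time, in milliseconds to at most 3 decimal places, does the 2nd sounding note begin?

note 2 onset = 1b = 319.149ms

1. 0.0ms @ 0 + 319.149ms (1)
2. 319.149ms @ 1 + 1117.021ms (7/2)
3. 1436.17ms @ 9/2 + 478.723ms (3/2)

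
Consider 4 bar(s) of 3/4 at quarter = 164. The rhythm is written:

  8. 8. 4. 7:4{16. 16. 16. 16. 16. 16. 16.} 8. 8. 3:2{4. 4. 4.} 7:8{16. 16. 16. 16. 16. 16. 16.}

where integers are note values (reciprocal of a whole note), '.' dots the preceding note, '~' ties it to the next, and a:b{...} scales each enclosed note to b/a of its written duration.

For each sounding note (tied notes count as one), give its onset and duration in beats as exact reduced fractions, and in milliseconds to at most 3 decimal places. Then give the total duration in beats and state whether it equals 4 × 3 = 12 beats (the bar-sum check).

1) 0.0ms=0b +274.39ms=3/4b
2) 274.39ms=3/4b +274.39ms=3/4b
3) 548.78ms=3/2b +548.78ms=3/2b
4) 1097.561ms=3b +78.397ms=3/14b
5) 1175.958ms=45/14b +78.397ms=3/14b
6) 1254.355ms=24/7b +78.397ms=3/14b
7) 1332.753ms=51/14b +78.397ms=3/14b
8) 1411.15ms=27/7b +78.397ms=3/14b
9) 1489.547ms=57/14b +78.397ms=3/14b
10) 1567.944ms=30/7b +78.397ms=3/14b
11) 1646.341ms=9/2b +274.39ms=3/4b
12) 1920.732ms=21/4b +274.39ms=3/4b
13) 2195.122ms=6b +365.854ms=1b
14) 2560.976ms=7b +365.854ms=1b
15) 2926.829ms=8b +365.854ms=1b
16) 3292.683ms=9b +156.794ms=3/7b
17) 3449.477ms=66/7b +156.794ms=3/7b
18) 3606.272ms=69/7b +156.794ms=3/7b
19) 3763.066ms=72/7b +156.794ms=3/7b
20) 3919.861ms=75/7b +156.794ms=3/7b
21) 4076.655ms=78/7b +156.794ms=3/7b
22) 4233.449ms=81/7b +156.794ms=3/7b
Σ=12b of 12 (164bpm 3/4) — PASS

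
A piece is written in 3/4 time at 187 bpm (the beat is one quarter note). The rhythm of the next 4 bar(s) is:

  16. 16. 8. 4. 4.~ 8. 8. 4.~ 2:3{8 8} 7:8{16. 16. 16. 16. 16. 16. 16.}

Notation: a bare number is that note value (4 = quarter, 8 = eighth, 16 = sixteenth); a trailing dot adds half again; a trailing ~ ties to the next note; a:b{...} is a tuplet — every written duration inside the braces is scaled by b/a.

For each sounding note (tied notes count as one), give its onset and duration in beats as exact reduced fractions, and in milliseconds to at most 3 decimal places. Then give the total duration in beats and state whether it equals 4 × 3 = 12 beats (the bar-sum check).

1) 0.0ms=0b +120.321ms=3/8b
2) 120.321ms=3/8b +120.321ms=3/8b
3) 240.642ms=3/4b +240.642ms=3/4b
4) 481.283ms=3/2b +481.283ms=3/2b
5) 962.567ms=3b +721.925ms=9/4b
6) 1684.492ms=21/4b +240.642ms=3/4b
7) 1925.134ms=6b +721.925ms=9/4b
8) 2647.059ms=33/4b +240.642ms=3/4b
9) 2887.701ms=9b +137.51ms=3/7b
10) 3025.21ms=66/7b +137.51ms=3/7b
11) 3162.72ms=69/7b +137.51ms=3/7b
12) 3300.229ms=72/7b +137.51ms=3/7b
13) 3437.739ms=75/7b +137.51ms=3/7b
14) 3575.248ms=78/7b +137.51ms=3/7b
15) 3712.758ms=81/7b +137.51ms=3/7b
Σ=12b of 12 (187bpm 3/4) — PASS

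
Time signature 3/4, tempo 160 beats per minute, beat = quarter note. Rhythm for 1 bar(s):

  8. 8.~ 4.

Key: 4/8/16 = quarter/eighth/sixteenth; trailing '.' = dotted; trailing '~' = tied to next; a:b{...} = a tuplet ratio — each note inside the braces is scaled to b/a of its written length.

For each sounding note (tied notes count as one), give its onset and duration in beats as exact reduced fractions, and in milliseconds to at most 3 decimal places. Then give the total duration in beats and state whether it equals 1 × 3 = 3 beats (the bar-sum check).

1) 0.0ms=0b +281.25ms=3/4b
2) 281.25ms=3/4b +843.75ms=9/4b
Σ=3b of 3 (160bpm 3/4) — PASS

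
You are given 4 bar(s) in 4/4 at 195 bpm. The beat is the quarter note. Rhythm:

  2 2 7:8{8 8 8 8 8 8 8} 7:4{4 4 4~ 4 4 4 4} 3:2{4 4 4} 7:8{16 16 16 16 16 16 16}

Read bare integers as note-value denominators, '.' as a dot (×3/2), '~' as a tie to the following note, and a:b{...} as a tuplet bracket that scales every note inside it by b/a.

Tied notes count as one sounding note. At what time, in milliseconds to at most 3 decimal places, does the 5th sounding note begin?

1. 0.0ms @ 0 + 615.385ms (2)
2. 615.385ms @ 2 + 615.385ms (2)
3. 1230.769ms @ 4 + 175.824ms (4/7)
4. 1406.593ms @ 32/7 + 175.824ms (4/7)
5. 1582.418ms @ 36/7 + 175.824ms (4/7)
6. 1758.242ms @ 40/7 + 175.824ms (4/7)
7. 1934.066ms @ 44/7 + 175.824ms (4/7)
8. 2109.89ms @ 48/7 + 175.824ms (4/7)
9. 2285.714ms @ 52/7 + 175.824ms (4/7)
10. 2461.538ms @ 8 + 175.824ms (4/7)
11. 2637.363ms @ 60/7 + 175.824ms (4/7)
12. 2813.187ms @ 64/7 + 351.648ms (8/7)
13. 3164.835ms @ 72/7 + 175.824ms (4/7)
14. 3340.659ms @ 76/7 + 175.824ms (4/7)
15. 3516.484ms @ 80/7 + 175.824ms (4/7)
16. 3692.308ms @ 12 + 205.128ms (2/3)
17. 3897.436ms @ 38/3 + 205.128ms (2/3)
18. 4102.564ms @ 40/3 + 205.128ms (2/3)
19. 4307.692ms @ 14 + 87.912ms (2/7)
20. 4395.604ms @ 100/7 + 87.912ms (2/7)
21. 4483.516ms @ 102/7 + 87.912ms (2/7)
22. 4571.429ms @ 104/7 + 87.912ms (2/7)
23. 4659.341ms @ 106/7 + 87.912ms (2/7)
24. 4747.253ms @ 108/7 + 87.912ms (2/7)
25. 4835.165ms @ 110/7 + 87.912ms (2/7)

note 5 onset = 36/7b = 1582.418ms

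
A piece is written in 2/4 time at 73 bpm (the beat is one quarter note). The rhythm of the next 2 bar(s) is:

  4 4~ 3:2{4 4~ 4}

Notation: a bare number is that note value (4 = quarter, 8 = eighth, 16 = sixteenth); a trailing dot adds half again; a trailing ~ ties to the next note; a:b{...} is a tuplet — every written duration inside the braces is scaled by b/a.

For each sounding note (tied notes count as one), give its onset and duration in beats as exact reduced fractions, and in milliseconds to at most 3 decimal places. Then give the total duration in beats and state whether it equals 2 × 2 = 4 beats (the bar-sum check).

1) 0.0ms=0b +821.918ms=1b
2) 821.918ms=1b +1369.863ms=5/3b
3) 2191.781ms=8/3b +1095.89ms=4/3b
Σ=4b of 4 (73bpm 2/4) — PASS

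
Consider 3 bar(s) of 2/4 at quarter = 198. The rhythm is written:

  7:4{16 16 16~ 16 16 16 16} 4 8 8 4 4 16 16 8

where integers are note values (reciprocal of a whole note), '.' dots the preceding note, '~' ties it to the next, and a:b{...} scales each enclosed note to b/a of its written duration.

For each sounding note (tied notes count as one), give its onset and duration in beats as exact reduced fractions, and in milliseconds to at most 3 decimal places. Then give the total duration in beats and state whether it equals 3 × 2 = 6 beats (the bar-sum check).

1) 0.0ms=0b +43.29ms=1/7b
2) 43.29ms=1/7b +43.29ms=1/7b
3) 86.58ms=2/7b +86.58ms=2/7b
4) 173.16ms=4/7b +43.29ms=1/7b
5) 216.45ms=5/7b +43.29ms=1/7b
6) 259.74ms=6/7b +43.29ms=1/7b
7) 303.03ms=1b +303.03ms=1b
8) 606.061ms=2b +151.515ms=1/2b
9) 757.576ms=5/2b +151.515ms=1/2b
10) 909.091ms=3b +303.03ms=1b
11) 1212.121ms=4b +303.03ms=1b
12) 1515.152ms=5b +75.758ms=1/4b
13) 1590.909ms=21/4b +75.758ms=1/4b
14) 1666.667ms=11/2b +151.515ms=1/2b
Σ=6b of 6 (198bpm 2/4) — PASS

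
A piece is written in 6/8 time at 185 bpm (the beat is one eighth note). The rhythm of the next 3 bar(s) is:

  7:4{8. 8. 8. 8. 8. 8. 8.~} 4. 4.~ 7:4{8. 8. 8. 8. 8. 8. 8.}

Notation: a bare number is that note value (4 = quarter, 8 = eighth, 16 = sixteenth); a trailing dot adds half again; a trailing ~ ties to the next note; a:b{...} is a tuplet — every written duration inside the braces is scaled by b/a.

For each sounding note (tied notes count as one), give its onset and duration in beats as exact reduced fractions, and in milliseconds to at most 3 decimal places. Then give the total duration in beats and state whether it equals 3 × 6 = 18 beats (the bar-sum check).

1) 0.0ms=0b +277.992ms=6/7b
2) 277.992ms=6/7b +277.992ms=6/7b
3) 555.985ms=12/7b +277.992ms=6/7b
4) 833.977ms=18/7b +277.992ms=6/7b
5) 1111.969ms=24/7b +277.992ms=6/7b
6) 1389.961ms=30/7b +277.992ms=6/7b
7) 1667.954ms=36/7b +1250.965ms=27/7b
8) 2918.919ms=9b +1250.965ms=27/7b
9) 4169.884ms=90/7b +277.992ms=6/7b
10) 4447.876ms=96/7b +277.992ms=6/7b
11) 4725.869ms=102/7b +277.992ms=6/7b
12) 5003.861ms=108/7b +277.992ms=6/7b
13) 5281.853ms=114/7b +277.992ms=6/7b
14) 5559.846ms=120/7b +277.992ms=6/7b
Σ=18b of 18 (185bpm 6/8) — PASS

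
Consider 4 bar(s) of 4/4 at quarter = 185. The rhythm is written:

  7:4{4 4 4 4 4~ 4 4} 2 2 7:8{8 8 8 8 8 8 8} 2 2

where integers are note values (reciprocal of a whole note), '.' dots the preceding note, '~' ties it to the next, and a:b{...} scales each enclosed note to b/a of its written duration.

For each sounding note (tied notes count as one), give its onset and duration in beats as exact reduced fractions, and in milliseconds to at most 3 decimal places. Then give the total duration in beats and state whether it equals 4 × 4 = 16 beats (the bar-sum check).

1) 0.0ms=0b +185.328ms=4/7b
2) 185.328ms=4/7b +185.328ms=4/7b
3) 370.656ms=8/7b +185.328ms=4/7b
4) 555.985ms=12/7b +185.328ms=4/7b
5) 741.313ms=16/7b +370.656ms=8/7b
6) 1111.969ms=24/7b +185.328ms=4/7b
7) 1297.297ms=4b +648.649ms=2b
8) 1945.946ms=6b +648.649ms=2b
9) 2594.595ms=8b +185.328ms=4/7b
10) 2779.923ms=60/7b +185.328ms=4/7b
11) 2965.251ms=64/7b +185.328ms=4/7b
12) 3150.579ms=68/7b +185.328ms=4/7b
13) 3335.907ms=72/7b +185.328ms=4/7b
14) 3521.236ms=76/7b +185.328ms=4/7b
15) 3706.564ms=80/7b +185.328ms=4/7b
16) 3891.892ms=12b +648.649ms=2b
17) 4540.541ms=14b +648.649ms=2b
Σ=16b of 16 (185bpm 4/4) — PASS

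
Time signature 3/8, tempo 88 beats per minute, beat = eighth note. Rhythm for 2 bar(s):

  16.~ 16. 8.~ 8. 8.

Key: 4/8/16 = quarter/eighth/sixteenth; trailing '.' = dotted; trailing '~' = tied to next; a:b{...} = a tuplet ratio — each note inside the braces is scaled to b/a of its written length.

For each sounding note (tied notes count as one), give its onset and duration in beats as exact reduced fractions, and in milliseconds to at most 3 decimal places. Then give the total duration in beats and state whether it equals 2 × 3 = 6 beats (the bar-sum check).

1) 0.0ms=0b +1022.727ms=3/2b
2) 1022.727ms=3/2b +2045.455ms=3b
3) 3068.182ms=9/2b +1022.727ms=3/2b
Σ=6b of 6 (88bpm 3/8) — PASS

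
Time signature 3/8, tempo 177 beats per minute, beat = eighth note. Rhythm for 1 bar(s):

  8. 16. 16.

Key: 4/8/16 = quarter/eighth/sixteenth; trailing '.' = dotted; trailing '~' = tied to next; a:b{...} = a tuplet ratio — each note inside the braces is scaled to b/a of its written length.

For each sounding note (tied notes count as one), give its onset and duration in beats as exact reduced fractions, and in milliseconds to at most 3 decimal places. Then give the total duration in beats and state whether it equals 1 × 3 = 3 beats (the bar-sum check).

1) 0.0ms=0b +508.475ms=3/2b
2) 508.475ms=3/2b +254.237ms=3/4b
3) 762.712ms=9/4b +254.237ms=3/4b
Σ=3b of 3 (177bpm 3/8) — PASS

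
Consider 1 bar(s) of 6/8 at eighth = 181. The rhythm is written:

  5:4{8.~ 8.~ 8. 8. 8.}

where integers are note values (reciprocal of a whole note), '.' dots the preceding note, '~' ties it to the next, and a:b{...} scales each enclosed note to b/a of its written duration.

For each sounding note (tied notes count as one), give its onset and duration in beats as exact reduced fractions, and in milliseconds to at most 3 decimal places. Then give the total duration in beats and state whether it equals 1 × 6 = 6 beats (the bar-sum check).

1) 0.0ms=0b +1193.37ms=18/5b
2) 1193.37ms=18/5b +397.79ms=6/5b
3) 1591.16ms=24/5b +397.79ms=6/5b
Σ=6b of 6 (181bpm 6/8) — PASS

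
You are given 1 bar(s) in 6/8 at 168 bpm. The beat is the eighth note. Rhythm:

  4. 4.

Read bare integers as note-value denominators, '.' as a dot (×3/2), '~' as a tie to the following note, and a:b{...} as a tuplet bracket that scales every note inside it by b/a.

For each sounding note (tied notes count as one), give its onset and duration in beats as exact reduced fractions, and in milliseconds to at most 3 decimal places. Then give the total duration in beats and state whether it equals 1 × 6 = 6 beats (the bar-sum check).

1) 0.0ms=0b +1071.429ms=3b
2) 1071.429ms=3b +1071.429ms=3b
Σ=6b of 6 (168bpm 6/8) — PASS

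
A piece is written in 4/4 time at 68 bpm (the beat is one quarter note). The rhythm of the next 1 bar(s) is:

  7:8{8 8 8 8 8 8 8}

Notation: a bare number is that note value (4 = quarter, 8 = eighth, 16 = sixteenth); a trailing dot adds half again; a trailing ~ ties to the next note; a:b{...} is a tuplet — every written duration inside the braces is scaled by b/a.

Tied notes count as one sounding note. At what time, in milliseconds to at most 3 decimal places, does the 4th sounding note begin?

1. 0.0ms @ 0 + 504.202ms (4/7)
2. 504.202ms @ 4/7 + 504.202ms (4/7)
3. 1008.403ms @ 8/7 + 504.202ms (4/7)
4. 1512.605ms @ 12/7 + 504.202ms (4/7)
5. 2016.807ms @ 16/7 + 504.202ms (4/7)
6. 2521.008ms @ 20/7 + 504.202ms (4/7)
7. 3025.21ms @ 24/7 + 504.202ms (4/7)

note 4 onset = 12/7b = 1512.605ms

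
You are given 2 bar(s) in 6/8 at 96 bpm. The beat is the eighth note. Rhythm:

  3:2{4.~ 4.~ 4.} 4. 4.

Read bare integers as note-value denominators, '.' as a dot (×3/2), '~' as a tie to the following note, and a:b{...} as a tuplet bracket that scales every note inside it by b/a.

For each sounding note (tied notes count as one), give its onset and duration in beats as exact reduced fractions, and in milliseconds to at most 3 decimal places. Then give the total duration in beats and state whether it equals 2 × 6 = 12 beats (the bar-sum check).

1) 0.0ms=0b +3750.0ms=6b
2) 3750.0ms=6b +1875.0ms=3b
3) 5625.0ms=9b +1875.0ms=3b
Σ=12b of 12 (96bpm 6/8) — PASS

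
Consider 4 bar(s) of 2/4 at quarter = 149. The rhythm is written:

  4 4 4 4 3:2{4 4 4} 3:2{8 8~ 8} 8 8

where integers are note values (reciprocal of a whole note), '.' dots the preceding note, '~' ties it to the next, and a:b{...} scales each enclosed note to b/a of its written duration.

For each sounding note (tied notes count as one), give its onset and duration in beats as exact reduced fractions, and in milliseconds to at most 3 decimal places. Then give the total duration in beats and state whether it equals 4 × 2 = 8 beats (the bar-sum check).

1) 0.0ms=0b +402.685ms=1b
2) 402.685ms=1b +402.685ms=1b
3) 805.369ms=2b +402.685ms=1b
4) 1208.054ms=3b +402.685ms=1b
5) 1610.738ms=4b +268.456ms=2/3b
6) 1879.195ms=14/3b +268.456ms=2/3b
7) 2147.651ms=16/3b +268.456ms=2/3b
8) 2416.107ms=6b +134.228ms=1/3b
9) 2550.336ms=19/3b +268.456ms=2/3b
10) 2818.792ms=7b +201.342ms=1/2b
11) 3020.134ms=15/2b +201.342ms=1/2b
Σ=8b of 8 (149bpm 2/4) — PASS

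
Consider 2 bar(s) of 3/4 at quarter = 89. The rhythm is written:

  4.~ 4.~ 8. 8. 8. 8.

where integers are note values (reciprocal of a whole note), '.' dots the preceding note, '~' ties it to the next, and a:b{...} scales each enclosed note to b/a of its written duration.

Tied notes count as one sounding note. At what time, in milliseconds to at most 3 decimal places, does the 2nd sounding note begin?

note 2 onset = 15/4b = 2528.09ms

1. 0.0ms @ 0 + 2528.09ms (15/4)
2. 2528.09ms @ 15/4 + 505.618ms (3/4)
3. 3033.708ms @ 9/2 + 505.618ms (3/4)
4. 3539.326ms @ 21/4 + 505.618ms (3/4)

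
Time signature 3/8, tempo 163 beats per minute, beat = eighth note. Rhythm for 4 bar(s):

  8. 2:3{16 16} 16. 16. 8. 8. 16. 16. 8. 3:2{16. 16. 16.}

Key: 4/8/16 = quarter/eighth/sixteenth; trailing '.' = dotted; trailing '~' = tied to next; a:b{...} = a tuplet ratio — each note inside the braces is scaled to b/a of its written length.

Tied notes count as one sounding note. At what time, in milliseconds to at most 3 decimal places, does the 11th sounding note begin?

note 11 onset = 21/2b = 3865.031ms

1. 0.0ms @ 0 + 552.147ms (3/2)
2. 552.147ms @ 3/2 + 276.074ms (3/4)
3. 828.221ms @ 9/4 + 276.074ms (3/4)
4. 1104.294ms @ 3 + 276.074ms (3/4)
5. 1380.368ms @ 15/4 + 276.074ms (3/4)
6. 1656.442ms @ 9/2 + 552.147ms (3/2)
7. 2208.589ms @ 6 + 552.147ms (3/2)
8. 2760.736ms @ 15/2 + 276.074ms (3/4)
9. 3036.81ms @ 33/4 + 276.074ms (3/4)
10. 3312.883ms @ 9 + 552.147ms (3/2)
11. 3865.031ms @ 21/2 + 184.049ms (1/2)
12. 4049.08ms @ 11 + 184.049ms (1/2)
13. 4233.129ms @ 23/2 + 184.049ms (1/2)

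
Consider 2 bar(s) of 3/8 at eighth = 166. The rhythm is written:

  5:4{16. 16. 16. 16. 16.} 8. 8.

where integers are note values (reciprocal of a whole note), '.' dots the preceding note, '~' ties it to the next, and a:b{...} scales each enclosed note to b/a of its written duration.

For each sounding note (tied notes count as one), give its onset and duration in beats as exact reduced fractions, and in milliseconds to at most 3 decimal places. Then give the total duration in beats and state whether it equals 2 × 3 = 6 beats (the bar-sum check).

1) 0.0ms=0b +216.867ms=3/5b
2) 216.867ms=3/5b +216.867ms=3/5b
3) 433.735ms=6/5b +216.867ms=3/5b
4) 650.602ms=9/5b +216.867ms=3/5b
5) 867.47ms=12/5b +216.867ms=3/5b
6) 1084.337ms=3b +542.169ms=3/2b
7) 1626.506ms=9/2b +542.169ms=3/2b
Σ=6b of 6 (166bpm 3/8) — PASS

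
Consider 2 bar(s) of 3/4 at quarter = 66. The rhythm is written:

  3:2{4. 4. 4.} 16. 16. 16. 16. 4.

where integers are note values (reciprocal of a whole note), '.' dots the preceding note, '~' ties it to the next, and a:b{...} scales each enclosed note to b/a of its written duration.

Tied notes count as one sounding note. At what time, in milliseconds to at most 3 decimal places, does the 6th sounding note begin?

note 6 onset = 15/4b = 3409.091ms

1. 0.0ms @ 0 + 909.091ms (1)
2. 909.091ms @ 1 + 909.091ms (1)
3. 1818.182ms @ 2 + 909.091ms (1)
4. 2727.273ms @ 3 + 340.909ms (3/8)
5. 3068.182ms @ 27/8 + 340.909ms (3/8)
6. 3409.091ms @ 15/4 + 340.909ms (3/8)
7. 3750.0ms @ 33/8 + 340.909ms (3/8)
8. 4090.909ms @ 9/2 + 1363.636ms (3/2)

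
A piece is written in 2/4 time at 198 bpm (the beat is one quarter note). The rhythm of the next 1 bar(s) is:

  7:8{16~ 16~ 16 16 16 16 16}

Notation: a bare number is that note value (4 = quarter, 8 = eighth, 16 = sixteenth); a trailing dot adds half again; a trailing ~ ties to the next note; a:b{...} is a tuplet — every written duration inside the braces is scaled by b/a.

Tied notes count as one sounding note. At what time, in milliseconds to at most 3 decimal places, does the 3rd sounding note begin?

1. 0.0ms @ 0 + 259.74ms (6/7)
2. 259.74ms @ 6/7 + 86.58ms (2/7)
3. 346.32ms @ 8/7 + 86.58ms (2/7)
4. 432.9ms @ 10/7 + 86.58ms (2/7)
5. 519.481ms @ 12/7 + 86.58ms (2/7)

note 3 onset = 8/7b = 346.32ms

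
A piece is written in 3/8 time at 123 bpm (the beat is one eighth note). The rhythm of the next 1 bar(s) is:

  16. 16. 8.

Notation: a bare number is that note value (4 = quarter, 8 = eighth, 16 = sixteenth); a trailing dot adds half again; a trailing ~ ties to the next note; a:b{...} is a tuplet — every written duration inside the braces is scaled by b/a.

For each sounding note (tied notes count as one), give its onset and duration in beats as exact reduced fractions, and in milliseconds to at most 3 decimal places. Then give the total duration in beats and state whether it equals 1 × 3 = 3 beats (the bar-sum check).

1) 0.0ms=0b +365.854ms=3/4b
2) 365.854ms=3/4b +365.854ms=3/4b
3) 731.707ms=3/2b +731.707ms=3/2b
Σ=3b of 3 (123bpm 3/8) — PASS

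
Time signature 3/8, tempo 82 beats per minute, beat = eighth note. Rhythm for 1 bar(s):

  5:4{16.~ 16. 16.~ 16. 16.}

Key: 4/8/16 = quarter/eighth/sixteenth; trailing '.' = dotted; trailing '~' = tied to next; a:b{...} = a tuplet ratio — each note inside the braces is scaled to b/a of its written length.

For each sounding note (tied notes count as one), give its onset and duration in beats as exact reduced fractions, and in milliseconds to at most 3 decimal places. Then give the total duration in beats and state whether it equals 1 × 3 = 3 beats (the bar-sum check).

1) 0.0ms=0b +878.049ms=6/5b
2) 878.049ms=6/5b +878.049ms=6/5b
3) 1756.098ms=12/5b +439.024ms=3/5b
Σ=3b of 3 (82bpm 3/8) — PASS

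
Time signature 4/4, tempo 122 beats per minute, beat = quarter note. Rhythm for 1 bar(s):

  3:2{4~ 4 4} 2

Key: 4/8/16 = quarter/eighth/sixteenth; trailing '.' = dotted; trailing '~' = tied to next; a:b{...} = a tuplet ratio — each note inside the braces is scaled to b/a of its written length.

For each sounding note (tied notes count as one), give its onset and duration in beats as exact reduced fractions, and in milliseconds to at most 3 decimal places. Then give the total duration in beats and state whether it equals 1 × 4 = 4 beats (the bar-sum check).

1) 0.0ms=0b +655.738ms=4/3b
2) 655.738ms=4/3b +327.869ms=2/3b
3) 983.607ms=2b +983.607ms=2b
Σ=4b of 4 (122bpm 4/4) — PASS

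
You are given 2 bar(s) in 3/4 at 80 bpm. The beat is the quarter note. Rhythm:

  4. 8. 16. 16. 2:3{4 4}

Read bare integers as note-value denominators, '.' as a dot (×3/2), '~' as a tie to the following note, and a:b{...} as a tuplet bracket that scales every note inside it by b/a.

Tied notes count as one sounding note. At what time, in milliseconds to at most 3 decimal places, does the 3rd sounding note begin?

1. 0.0ms @ 0 + 1125.0ms (3/2)
2. 1125.0ms @ 3/2 + 562.5ms (3/4)
3. 1687.5ms @ 9/4 + 281.25ms (3/8)
4. 1968.75ms @ 21/8 + 281.25ms (3/8)
5. 2250.0ms @ 3 + 1125.0ms (3/2)
6. 3375.0ms @ 9/2 + 1125.0ms (3/2)

note 3 onset = 9/4b = 1687.5ms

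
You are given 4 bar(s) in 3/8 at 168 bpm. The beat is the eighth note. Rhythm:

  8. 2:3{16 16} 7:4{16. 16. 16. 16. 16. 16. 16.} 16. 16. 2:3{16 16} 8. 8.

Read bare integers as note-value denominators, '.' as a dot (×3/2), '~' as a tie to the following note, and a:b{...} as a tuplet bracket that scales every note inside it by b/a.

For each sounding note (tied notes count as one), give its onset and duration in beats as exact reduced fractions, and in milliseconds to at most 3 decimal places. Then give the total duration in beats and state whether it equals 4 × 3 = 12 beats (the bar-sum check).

1) 0.0ms=0b +535.714ms=3/2b
2) 535.714ms=3/2b +267.857ms=3/4b
3) 803.571ms=9/4b +267.857ms=3/4b
4) 1071.429ms=3b +153.061ms=3/7b
5) 1224.49ms=24/7b +153.061ms=3/7b
6) 1377.551ms=27/7b +153.061ms=3/7b
7) 1530.612ms=30/7b +153.061ms=3/7b
8) 1683.673ms=33/7b +153.061ms=3/7b
9) 1836.735ms=36/7b +153.061ms=3/7b
10) 1989.796ms=39/7b +153.061ms=3/7b
11) 2142.857ms=6b +267.857ms=3/4b
12) 2410.714ms=27/4b +267.857ms=3/4b
13) 2678.571ms=15/2b +267.857ms=3/4b
14) 2946.429ms=33/4b +267.857ms=3/4b
15) 3214.286ms=9b +535.714ms=3/2b
16) 3750.0ms=21/2b +535.714ms=3/2b
Σ=12b of 12 (168bpm 3/8) — PASS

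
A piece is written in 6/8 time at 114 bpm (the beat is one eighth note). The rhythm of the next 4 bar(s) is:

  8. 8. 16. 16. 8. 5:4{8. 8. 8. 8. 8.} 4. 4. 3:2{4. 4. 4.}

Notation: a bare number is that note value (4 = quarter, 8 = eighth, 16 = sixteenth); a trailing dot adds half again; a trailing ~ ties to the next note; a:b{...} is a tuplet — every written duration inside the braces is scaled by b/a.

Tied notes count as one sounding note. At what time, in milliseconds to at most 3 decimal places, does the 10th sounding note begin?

note 10 onset = 54/5b = 5684.211ms

1. 0.0ms @ 0 + 789.474ms (3/2)
2. 789.474ms @ 3/2 + 789.474ms (3/2)
3. 1578.947ms @ 3 + 394.737ms (3/4)
4. 1973.684ms @ 15/4 + 394.737ms (3/4)
5. 2368.421ms @ 9/2 + 789.474ms (3/2)
6. 3157.895ms @ 6 + 631.579ms (6/5)
7. 3789.474ms @ 36/5 + 631.579ms (6/5)
8. 4421.053ms @ 42/5 + 631.579ms (6/5)
9. 5052.632ms @ 48/5 + 631.579ms (6/5)
10. 5684.211ms @ 54/5 + 631.579ms (6/5)
11. 6315.789ms @ 12 + 1578.947ms (3)
12. 7894.737ms @ 15 + 1578.947ms (3)
13. 9473.684ms @ 18 + 1052.632ms (2)
14. 10526.316ms @ 20 + 1052.632ms (2)
15. 11578.947ms @ 22 + 1052.632ms (2)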